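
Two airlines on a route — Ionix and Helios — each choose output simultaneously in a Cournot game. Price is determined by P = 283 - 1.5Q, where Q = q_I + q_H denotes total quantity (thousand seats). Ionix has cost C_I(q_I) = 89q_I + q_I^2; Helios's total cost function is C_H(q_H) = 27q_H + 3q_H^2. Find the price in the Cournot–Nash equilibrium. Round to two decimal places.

200.51

Ionix's profit: π_I = (283 - 1.5Q)q_I - (89q_I + q_I²). Setting ∂π_I/∂q_I = 0: 194 - 5q_I - (3/2)(q_H) = 0.
Helios's first-order condition: 256 - 9q_H - (3/2)(q_I) = 0.
Rearranging gives the reaction functions q_I = (194 - (3/2)q_H)/5 and q_H = (256 - (3/2)q_I)/9.
Solving the pair: q_I = 1816/57, q_H = 23.1345.
Total output Q = 54.9942, so price P = 283 - (3/2)·54.9942 = 200.5088.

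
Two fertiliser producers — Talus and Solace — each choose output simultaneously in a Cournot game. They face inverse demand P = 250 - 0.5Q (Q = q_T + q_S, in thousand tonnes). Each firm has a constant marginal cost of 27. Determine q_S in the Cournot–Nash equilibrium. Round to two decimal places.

Each firm earns π_i = (250 - 0.5Q)q_i - 27q_i.
Setting ∂π_i/∂q_i = 0 with rivals' quantities fixed: 223 - q_i - (1/2)q_j = 0.
By symmetry each firm produces the same amount; substituting q_j = q_i yields q_i = 223/(3/2) = 446/3.

148.67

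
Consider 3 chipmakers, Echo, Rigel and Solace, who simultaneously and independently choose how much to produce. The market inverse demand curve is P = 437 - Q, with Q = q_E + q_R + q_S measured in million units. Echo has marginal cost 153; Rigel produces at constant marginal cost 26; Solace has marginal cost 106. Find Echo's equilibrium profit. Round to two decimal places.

Echo's profit: π_E = (437 - Q)q_E - (153q_E). Setting ∂π_E/∂q_E = 0: 284 - 2q_E - (q_R + q_S) = 0.
Rigel's first-order condition: 411 - 2q_R - (q_E + q_S) = 0.
Solace's profit: π_S = (437 - Q)q_S - (106q_S). Setting ∂π_S/∂q_S = 0: 331 - 2q_S - (q_E + q_R) = 0.
Adding the 3 first-order conditions: 1026 − 4Q = 0, so Q = 513/2.
Back-substituting: q_E = (284 − 513/2) = 55/2, q_R = (411 − 513/2) = 309/2, q_S = (331 − 513/2) = 149/2.
Price P = 437 - 513/2 = 361/2.
Echo's profit: (361/2 - 153)·(55/2) = 756.2500.

756.25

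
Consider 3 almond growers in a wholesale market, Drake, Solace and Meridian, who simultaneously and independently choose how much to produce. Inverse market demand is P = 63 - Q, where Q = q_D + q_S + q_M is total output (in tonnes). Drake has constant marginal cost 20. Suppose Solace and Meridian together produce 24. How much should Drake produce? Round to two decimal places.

With rivals' combined output fixed at 24, Drake's profit is π_D = (63 - 24 - q_D)q_D - (20q_D) = (39 - q_D)q_D - (20q_D).
∂π_D/∂q_D = 19 - 2q_D = 0, so q_D = 19/2.

9.50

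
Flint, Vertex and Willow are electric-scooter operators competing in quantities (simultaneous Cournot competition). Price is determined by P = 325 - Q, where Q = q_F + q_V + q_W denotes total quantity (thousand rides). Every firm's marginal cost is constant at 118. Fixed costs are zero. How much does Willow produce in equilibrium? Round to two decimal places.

A representative firm's profit is π_i = q_i(325 - Q) - 118q_i.
First-order condition (treating rivals' output as given): 207 - 2q_i - Σ_{j≠i} q_j = 0.
By symmetry each firm produces the same amount; substituting Σ_{j≠i} q_j = 2q_i yields q_i = 207/4.

51.75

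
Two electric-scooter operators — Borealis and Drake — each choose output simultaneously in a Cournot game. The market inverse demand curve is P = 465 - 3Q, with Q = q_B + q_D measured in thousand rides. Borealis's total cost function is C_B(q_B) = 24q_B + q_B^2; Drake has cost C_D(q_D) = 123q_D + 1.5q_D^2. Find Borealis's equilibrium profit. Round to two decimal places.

Borealis's profit: π_B = (465 - 3Q)q_B - (24q_B + q_B²). Setting ∂π_B/∂q_B = 0: 441 - 8q_B - 3(q_D) = 0.
Drake's first-order condition: 342 - 9q_D - 3(q_B) = 0.
Best responses: q_B = (441 - 3q_D)/8, q_D = (342 - 3q_B)/9.
Substituting one into the other gives q_B = 327/7 and q_D = 157/7.
Price P = 465 - 3·(484/7) = 1803/7.
Borealis's profit: (1803/7)·(327/7) - 24·(327/7) - (327/7)² = 8728.8980.

8728.90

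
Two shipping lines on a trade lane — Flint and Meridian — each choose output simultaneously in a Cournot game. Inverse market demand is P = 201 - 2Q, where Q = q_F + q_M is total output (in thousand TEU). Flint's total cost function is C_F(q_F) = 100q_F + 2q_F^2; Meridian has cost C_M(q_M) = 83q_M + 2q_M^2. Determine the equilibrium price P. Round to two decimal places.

Flint's profit: π_F = (201 - 2Q)q_F - (100q_F + 2q_F²). Setting ∂π_F/∂q_F = 0: 101 - 8q_F - 2(q_M) = 0.
Meridian's profit: π_M = (201 - 2Q)q_M - (83q_M + 2q_M²). Setting ∂π_M/∂q_M = 0: 118 - 8q_M - 2(q_F) = 0.
So q_F = (101 - 2q_M)/8 and q_M = (118 - 2q_F)/8.
Substituting one into the other gives q_F = 143/15 and q_M = 371/30.
Total output Q = 219/10, so price P = 201 - 2·(219/10) = 786/5.

157.20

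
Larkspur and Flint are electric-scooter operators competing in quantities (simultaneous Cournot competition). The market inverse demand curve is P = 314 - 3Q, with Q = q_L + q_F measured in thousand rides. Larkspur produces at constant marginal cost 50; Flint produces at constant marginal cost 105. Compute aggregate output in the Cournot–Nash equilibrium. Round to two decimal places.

Larkspur's profit: π_L = (314 - 3Q)q_L - (50q_L). Setting ∂π_L/∂q_L = 0: 264 - 6q_L - 3(q_F) = 0.
Flint's first-order condition: 209 - 6q_F - 3(q_L) = 0.
So q_L = (264 - 3q_F)/6 and q_F = (209 - 3q_L)/6.
Solving the pair: q_L = 319/9, q_F = 154/9.
Total output Q = 319/9 + 154/9 = 473/9.

52.56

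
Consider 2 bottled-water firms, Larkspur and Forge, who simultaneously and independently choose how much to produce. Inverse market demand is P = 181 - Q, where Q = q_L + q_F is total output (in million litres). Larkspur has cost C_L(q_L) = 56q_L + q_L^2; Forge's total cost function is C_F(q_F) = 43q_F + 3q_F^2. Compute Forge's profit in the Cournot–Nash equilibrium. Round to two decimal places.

758.91

Larkspur's profit: π_L = (181 - Q)q_L - (56q_L + q_L²). Setting ∂π_L/∂q_L = 0: 125 - 4q_L - (q_F) = 0.
Forge's first-order condition: 138 - 8q_F - (q_L) = 0.
So q_L = (125 - q_F)/4 and q_F = (138 - q_L)/8.
Solving the pair: q_L = 862/31, q_F = 427/31.
Price P = 181 - 1289/31 = 139.4194.
Forge's profit: 139.4194·(427/31) - 43·(427/31) - 3(427/31)² = 758.9136.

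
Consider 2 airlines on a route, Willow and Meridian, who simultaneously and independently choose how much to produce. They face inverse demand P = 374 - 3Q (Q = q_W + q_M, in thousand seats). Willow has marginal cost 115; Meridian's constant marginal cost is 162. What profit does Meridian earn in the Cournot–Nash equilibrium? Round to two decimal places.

Willow's profit: π_W = (374 - 3Q)q_W - (115q_W). Setting ∂π_W/∂q_W = 0: 259 - 6q_W - 3(q_M) = 0.
Meridian's first-order condition: 212 - 6q_M - 3(q_W) = 0.
So q_W = (259 - 3q_M)/6 and q_M = (212 - 3q_W)/6.
Solving the pair: q_W = 34, q_M = 55/3.
Price P = 374 - 3·(157/3) = 217.
Meridian's profit: (217 - 162)·(55/3) = 1008.3333.

1008.33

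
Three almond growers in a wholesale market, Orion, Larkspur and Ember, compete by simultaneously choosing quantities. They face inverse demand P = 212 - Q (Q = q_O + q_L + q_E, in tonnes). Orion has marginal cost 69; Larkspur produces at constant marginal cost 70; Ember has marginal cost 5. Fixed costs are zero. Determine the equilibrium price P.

89

Orion's profit: π_O = (212 - Q)q_O - (69q_O). Setting ∂π_O/∂q_O = 0: 143 - 2q_O - (q_L + q_E) = 0.
Larkspur's profit: π_L = (212 - Q)q_L - (70q_L). Setting ∂π_L/∂q_L = 0: 142 - 2q_L - (q_O + q_E) = 0.
Ember's profit: π_E = (212 - Q)q_E - (5q_E). Setting ∂π_E/∂q_E = 0: 207 - 2q_E - (q_O + q_L) = 0.
Summing all 3 equations gives 492 − 4Q = 0, hence Q = 123.
Back-substituting: q_O = (143 − 123) = 20, q_L = (142 − 123) = 19, q_E = (207 − 123) = 84.
Total output Q = 123, so price P = 212 - 123 = 89.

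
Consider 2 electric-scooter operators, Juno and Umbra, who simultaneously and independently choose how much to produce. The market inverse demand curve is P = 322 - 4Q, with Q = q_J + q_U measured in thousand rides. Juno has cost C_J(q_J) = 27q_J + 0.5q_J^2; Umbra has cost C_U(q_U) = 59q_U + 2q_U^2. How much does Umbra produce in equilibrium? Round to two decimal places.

12.90

Juno's profit: π_J = (322 - 4Q)q_J - (27q_J + (1/2)q_J²). Setting ∂π_J/∂q_J = 0: 295 - 9q_J - 4(q_U) = 0.
Umbra's profit: π_U = (322 - 4Q)q_U - (59q_U + 2q_U²). Setting ∂π_U/∂q_U = 0: 263 - 12q_U - 4(q_J) = 0.
Rearranging gives the reaction functions q_J = (295 - 4q_U)/9 and q_U = (263 - 4q_J)/12.
Substituting one into the other gives q_J = 622/23 and q_U = 1187/92.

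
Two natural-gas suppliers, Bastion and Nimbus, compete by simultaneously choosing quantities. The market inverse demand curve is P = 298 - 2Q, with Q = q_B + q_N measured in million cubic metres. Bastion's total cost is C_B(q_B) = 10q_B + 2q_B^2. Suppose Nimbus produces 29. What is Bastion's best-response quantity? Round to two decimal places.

28.75

With the rival's output fixed at 29, Bastion's profit is π_B = (298 - 2·29 - 2q_B)q_B - (10q_B + 2q_B²) = (240 - 2q_B)q_B - (10q_B + 2q_B²).
∂π_B/∂q_B = 230 - 8q_B = 0, so q_B = 115/4.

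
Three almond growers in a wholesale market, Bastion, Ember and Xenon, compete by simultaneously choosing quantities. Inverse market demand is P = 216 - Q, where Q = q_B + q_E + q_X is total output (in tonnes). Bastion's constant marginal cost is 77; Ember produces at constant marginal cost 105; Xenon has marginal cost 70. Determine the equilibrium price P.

117

Bastion's profit: π_B = (216 - Q)q_B - (77q_B). Setting ∂π_B/∂q_B = 0: 139 - 2q_B - (q_E + q_X) = 0.
Ember's profit: π_E = (216 - Q)q_E - (105q_E). Setting ∂π_E/∂q_E = 0: 111 - 2q_E - (q_B + q_X) = 0.
Xenon's profit: π_X = (216 - Q)q_X - (70q_X). Setting ∂π_X/∂q_X = 0: 146 - 2q_X - (q_B + q_E) = 0.
Summing all 3 equations gives 396 − 4Q = 0, hence Q = 99.
Back-substituting: q_B = (139 − 99) = 40, q_E = (111 − 99) = 12, q_X = (146 − 99) = 47.
Total output Q = 99, so price P = 216 - 99 = 117.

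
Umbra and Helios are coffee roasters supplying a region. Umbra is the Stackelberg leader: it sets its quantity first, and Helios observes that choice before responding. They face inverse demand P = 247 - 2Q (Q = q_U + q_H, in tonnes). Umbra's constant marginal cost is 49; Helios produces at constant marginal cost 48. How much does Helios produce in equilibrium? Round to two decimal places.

25.13

The follower Helios best-responds to any q_U: π_H = (247 - 2Q)q_H - 48q_H.
Setting the follower's marginal profit to zero, 199 - 2q_U - 4q_H = 0, i.e. q_H = (199 - 2q_U)/4.
Umbra substitutes q_H(q_U) into its own profit: π_U = q_U(247 - 2q_U - (199 - 2q_U)/2) - 49q_U = (295/2 - q_U)q_U - 49q_U.
Leader FOC: 197/2 - 2q_U = 0, so q_U = 197/4.
Then q_H = (199 - 2·(197/4))/4 = 201/8.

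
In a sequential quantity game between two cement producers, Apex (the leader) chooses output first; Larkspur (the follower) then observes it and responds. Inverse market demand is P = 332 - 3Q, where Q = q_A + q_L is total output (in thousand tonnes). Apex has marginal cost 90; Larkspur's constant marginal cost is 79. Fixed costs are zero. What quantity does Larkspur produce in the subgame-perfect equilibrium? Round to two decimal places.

22.92

Solve by backward induction. Given q_A, the follower Larkspur maximises π_L = (332 - 3q_A - 3q_L)q_L - 79q_L.
∂π_L/∂q_L = 253 - 3q_A - 6q_L = 0 gives the reaction function q_L = (253 - 3q_A)/6.
The leader anticipates this reaction. Substituting into P = 332 - 3Q gives P = 411/2 - (3/2)q_A, so π_A = (411/2 - (3/2)q_A)q_A - 90q_A.
Leader FOC: 231/2 - 3q_A = 0, so q_A = 77/2.
Then q_L = (253 - 3·(77/2))/6 = 275/12.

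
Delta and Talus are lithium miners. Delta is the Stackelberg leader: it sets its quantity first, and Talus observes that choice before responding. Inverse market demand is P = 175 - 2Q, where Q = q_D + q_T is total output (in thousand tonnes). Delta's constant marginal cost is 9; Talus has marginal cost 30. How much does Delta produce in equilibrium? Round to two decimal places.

The follower Talus best-responds to any q_D: π_T = (175 - 2Q)q_T - 30q_T.
∂π_T/∂q_T = 145 - 2q_D - 4q_T = 0 gives the reaction function q_T = (145 - 2q_D)/4.
The leader anticipates this reaction. Substituting into P = 175 - 2Q gives P = 205/2 - q_D, so π_D = (205/2 - q_D)q_D - 9q_D.
Leader FOC: 187/2 - 2q_D = 0, so q_D = 187/4.
Then q_T = (145 - 2·(187/4))/4 = 103/8.

46.75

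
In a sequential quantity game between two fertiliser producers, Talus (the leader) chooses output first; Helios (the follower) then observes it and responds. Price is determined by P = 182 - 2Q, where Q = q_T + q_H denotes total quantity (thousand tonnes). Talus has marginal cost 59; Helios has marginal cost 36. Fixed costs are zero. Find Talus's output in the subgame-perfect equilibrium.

Solve by backward induction. Given q_T, the follower Helios maximises π_H = (182 - 2q_T - 2q_H)q_H - 36q_H.
Setting the follower's marginal profit to zero, 146 - 2q_T - 4q_H = 0, i.e. q_H = (146 - 2q_T)/4.
Talus substitutes q_H(q_T) into its own profit: π_T = q_T(182 - 2q_T - (146 - 2q_T)/2) - 59q_T = (109 - q_T)q_T - 59q_T.
Maximising: ∂π_T/∂q_T = 50 - 2q_T = 0, giving q_T = 25.
Then q_H = (146 - 2·25)/4 = 24.

25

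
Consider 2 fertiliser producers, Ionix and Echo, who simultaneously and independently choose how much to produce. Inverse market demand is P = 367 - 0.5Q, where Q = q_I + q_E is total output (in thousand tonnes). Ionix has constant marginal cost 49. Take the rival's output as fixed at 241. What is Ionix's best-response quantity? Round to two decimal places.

197.50

With the rival's output fixed at 241, Ionix's profit is π_I = (367 - (1/2)·241 - (1/2)q_I)q_I - (49q_I) = (493/2 - (1/2)q_I)q_I - (49q_I).
∂π_I/∂q_I = 395/2 - q_I = 0, so q_I = 395/2.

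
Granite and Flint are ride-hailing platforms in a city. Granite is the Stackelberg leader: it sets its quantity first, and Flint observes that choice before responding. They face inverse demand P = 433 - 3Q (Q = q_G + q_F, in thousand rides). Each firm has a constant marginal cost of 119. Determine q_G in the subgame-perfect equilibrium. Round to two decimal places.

Solve by backward induction. Given q_G, the follower Flint maximises π_F = (433 - 3q_G - 3q_F)q_F - 119q_F.
Follower FOC: 314 - 3q_G - 6q_F = 0, so q_F(q_G) = (314 - 3q_G)/6.
Granite substitutes q_F(q_G) into its own profit: π_G = q_G(433 - 3q_G - (314 - 3q_G)/2) - 119q_G = (276 - (3/2)q_G)q_G - 119q_G.
Leader FOC: 157 - 3q_G = 0, so q_G = 157/3.
Then q_F = (314 - 3·(157/3))/6 = 157/6.

52.33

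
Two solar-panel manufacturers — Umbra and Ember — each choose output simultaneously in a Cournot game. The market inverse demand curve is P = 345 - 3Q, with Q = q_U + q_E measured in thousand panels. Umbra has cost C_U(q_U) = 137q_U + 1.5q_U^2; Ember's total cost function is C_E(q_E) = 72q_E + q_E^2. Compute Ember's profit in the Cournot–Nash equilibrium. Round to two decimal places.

Umbra's profit: π_U = (345 - 3Q)q_U - (137q_U + (3/2)q_U²). Setting ∂π_U/∂q_U = 0: 208 - 9q_U - 3(q_E) = 0.
Ember's first-order condition: 273 - 8q_E - 3(q_U) = 0.
So q_U = (208 - 3q_E)/9 and q_E = (273 - 3q_U)/8.
Substituting one into the other gives q_U = 845/63 and q_E = 611/21.
Price P = 345 - 3·42.5079 = 217.4762.
Ember's profit: 217.4762·(611/21) - 72·(611/21) - (611/21)² = 3386.1315.

3386.13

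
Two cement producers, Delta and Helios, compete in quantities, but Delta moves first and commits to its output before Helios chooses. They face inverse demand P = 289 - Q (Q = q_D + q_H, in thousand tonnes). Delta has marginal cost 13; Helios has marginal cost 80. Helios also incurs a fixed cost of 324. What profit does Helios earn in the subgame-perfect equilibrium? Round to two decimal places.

27.56

Solve by backward induction. Given q_D, the follower Helios maximises π_H = (289 - q_D - q_H)q_H - 80q_H.
Follower FOC: 209 - q_D - 2q_H = 0, so q_H(q_D) = (209 - q_D)/2.
Delta substitutes q_H(q_D) into its own profit: π_D = q_D(289 - q_D - (209 - q_D)/2) - 13q_D = (369/2 - (1/2)q_D)q_D - 13q_D.
The leader's first-order condition 343/2 - q_D = 0 yields q_D = 343/2.
Then q_H = (209 - 343/2)/2 = 75/4.
Price P = 289 - 761/4 = 395/4.
Helios's profit: (395/4 - 80)·(75/4) - 324 = 441/16.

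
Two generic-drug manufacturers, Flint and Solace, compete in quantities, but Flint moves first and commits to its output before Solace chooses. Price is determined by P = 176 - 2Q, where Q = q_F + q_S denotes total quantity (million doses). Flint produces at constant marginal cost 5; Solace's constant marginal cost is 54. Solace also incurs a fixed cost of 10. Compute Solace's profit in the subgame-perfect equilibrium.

The follower Solace best-responds to any q_F: π_S = (176 - 2Q)q_S - 54q_S.
∂π_S/∂q_S = 122 - 2q_F - 4q_S = 0 gives the reaction function q_S = (122 - 2q_F)/4.
Flint substitutes q_S(q_F) into its own profit: π_F = q_F(176 - 2q_F - (122 - 2q_F)/2) - 5q_F = (115 - q_F)q_F - 5q_F.
Leader FOC: 110 - 2q_F = 0, so q_F = 55.
Then q_S = (122 - 2·55)/4 = 3.
Price P = 176 - 2·58 = 60.
Solace's profit: (60 - 54)·3 - 10 = 8.

8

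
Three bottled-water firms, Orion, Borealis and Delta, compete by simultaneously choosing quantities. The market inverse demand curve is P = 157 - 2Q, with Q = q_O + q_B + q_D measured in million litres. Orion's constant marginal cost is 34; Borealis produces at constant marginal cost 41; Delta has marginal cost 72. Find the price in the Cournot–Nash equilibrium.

76

Orion's profit: π_O = (157 - 2Q)q_O - (34q_O). Setting ∂π_O/∂q_O = 0: 123 - 4q_O - 2(q_B + q_D) = 0.
Borealis's profit: π_B = (157 - 2Q)q_B - (41q_B). Setting ∂π_B/∂q_B = 0: 116 - 4q_B - 2(q_O + q_D) = 0.
Delta's profit: π_D = (157 - 2Q)q_D - (72q_D). Setting ∂π_D/∂q_D = 0: 85 - 4q_D - 2(q_O + q_B) = 0.
Summing all 3 equations gives 324 − 8Q = 0, hence Q = 81/2.
Back-substituting: q_O = (123 − 81)/2 = 21, q_B = (116 − 81)/2 = 35/2, q_D = (85 − 81)/2 = 2.
Total output Q = 81/2, so price P = 157 - 2·(81/2) = 76.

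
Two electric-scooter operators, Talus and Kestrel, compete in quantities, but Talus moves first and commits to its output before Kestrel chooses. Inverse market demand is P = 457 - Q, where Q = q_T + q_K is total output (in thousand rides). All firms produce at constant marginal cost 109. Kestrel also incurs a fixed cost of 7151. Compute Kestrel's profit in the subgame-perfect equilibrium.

418

The follower Kestrel best-responds to any q_T: π_K = (457 - Q)q_K - 109q_K.
Setting the follower's marginal profit to zero, 348 - q_T - 2q_K = 0, i.e. q_K = (348 - q_T)/2.
The leader anticipates this reaction. Substituting into P = 457 - Q gives P = 283 - (1/2)q_T, so π_T = (283 - (1/2)q_T)q_T - 109q_T.
The leader's first-order condition 174 - q_T = 0 yields q_T = 174.
Then q_K = (348 - 174)/2 = 87.
Price P = 457 - 261 = 196.
Kestrel's profit: (196 - 109)·87 - 7151 = 418.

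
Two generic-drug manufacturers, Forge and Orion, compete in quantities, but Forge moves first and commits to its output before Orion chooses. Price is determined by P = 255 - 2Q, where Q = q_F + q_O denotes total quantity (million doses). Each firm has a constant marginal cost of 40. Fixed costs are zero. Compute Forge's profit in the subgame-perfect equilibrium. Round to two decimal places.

Solve by backward induction. Given q_F, the follower Orion maximises π_O = (255 - 2q_F - 2q_O)q_O - 40q_O.
∂π_O/∂q_O = 215 - 2q_F - 4q_O = 0 gives the reaction function q_O = (215 - 2q_F)/4.
The leader anticipates this reaction. Substituting into P = 255 - 2Q gives P = 295/2 - q_F, so π_F = (295/2 - q_F)q_F - 40q_F.
The leader's first-order condition 215/2 - 2q_F = 0 yields q_F = 215/4.
Then q_O = (215 - 2·(215/4))/4 = 215/8.
Price P = 255 - 2·(645/8) = 375/4.
Forge's profit: (375/4 - 40)·(215/4) = 2889.0625.

2889.06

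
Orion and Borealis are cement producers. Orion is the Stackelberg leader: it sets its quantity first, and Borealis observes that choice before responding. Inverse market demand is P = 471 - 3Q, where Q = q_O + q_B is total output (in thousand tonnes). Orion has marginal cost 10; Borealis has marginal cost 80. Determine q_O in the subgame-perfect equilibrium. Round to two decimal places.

Solve by backward induction. Given q_O, the follower Borealis maximises π_B = (471 - 3q_O - 3q_B)q_B - 80q_B.
Setting the follower's marginal profit to zero, 391 - 3q_O - 6q_B = 0, i.e. q_B = (391 - 3q_O)/6.
The leader anticipates this reaction. Substituting into P = 471 - 3Q gives P = 551/2 - (3/2)q_O, so π_O = (551/2 - (3/2)q_O)q_O - 10q_O.
Maximising: ∂π_O/∂q_O = 531/2 - 3q_O = 0, giving q_O = 177/2.
Then q_B = (391 - 3·(177/2))/6 = 251/12.

88.50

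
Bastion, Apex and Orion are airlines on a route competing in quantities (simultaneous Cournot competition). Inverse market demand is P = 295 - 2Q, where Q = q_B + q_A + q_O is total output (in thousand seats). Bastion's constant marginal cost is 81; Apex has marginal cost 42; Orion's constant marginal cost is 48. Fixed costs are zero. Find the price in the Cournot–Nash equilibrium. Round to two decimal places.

Bastion's profit: π_B = (295 - 2Q)q_B - (81q_B). Setting ∂π_B/∂q_B = 0: 214 - 4q_B - 2(q_A + q_O) = 0.
Apex's profit: π_A = (295 - 2Q)q_A - (42q_A). Setting ∂π_A/∂q_A = 0: 253 - 4q_A - 2(q_B + q_O) = 0.
Orion's first-order condition: 247 - 4q_O - 2(q_B + q_A) = 0.
Summing all 3 equations gives 714 − 8Q = 0, hence Q = 357/4.
Back-substituting: q_B = (214 − 357/2)/2 = 71/4, q_A = (253 − 357/2)/2 = 149/4, q_O = (247 − 357/2)/2 = 137/4.
Total output Q = 357/4, so price P = 295 - 2·(357/4) = 233/2.

116.50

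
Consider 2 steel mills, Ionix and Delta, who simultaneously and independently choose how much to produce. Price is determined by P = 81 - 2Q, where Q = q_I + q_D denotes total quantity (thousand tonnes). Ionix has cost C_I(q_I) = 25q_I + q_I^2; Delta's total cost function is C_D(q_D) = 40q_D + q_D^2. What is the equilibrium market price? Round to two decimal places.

56.75

Ionix's profit: π_I = (81 - 2Q)q_I - (25q_I + q_I²). Setting ∂π_I/∂q_I = 0: 56 - 6q_I - 2(q_D) = 0.
Delta's first-order condition: 41 - 6q_D - 2(q_I) = 0.
So q_I = (56 - 2q_D)/6 and q_D = (41 - 2q_I)/6.
Substituting one into the other gives q_I = 127/16 and q_D = 67/16.
Total output Q = 97/8, so price P = 81 - 2·(97/8) = 227/4.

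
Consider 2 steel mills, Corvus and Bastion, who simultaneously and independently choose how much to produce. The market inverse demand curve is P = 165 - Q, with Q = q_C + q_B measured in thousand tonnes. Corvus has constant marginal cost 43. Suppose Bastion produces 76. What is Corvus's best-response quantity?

With the rival's output fixed at 76, Corvus's profit is π_C = (165 - 76 - q_C)q_C - (43q_C) = (89 - q_C)q_C - (43q_C).
∂π_C/∂q_C = 46 - 2q_C = 0, so q_C = 23.

23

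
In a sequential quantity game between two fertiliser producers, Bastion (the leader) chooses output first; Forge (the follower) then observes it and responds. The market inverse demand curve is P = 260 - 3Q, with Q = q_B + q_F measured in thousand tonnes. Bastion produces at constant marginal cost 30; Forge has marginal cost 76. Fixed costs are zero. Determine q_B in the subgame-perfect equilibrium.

The follower Forge best-responds to any q_B: π_F = (260 - 3Q)q_F - 76q_F.
Follower FOC: 184 - 3q_B - 6q_F = 0, so q_F(q_B) = (184 - 3q_B)/6.
Bastion substitutes q_F(q_B) into its own profit: π_B = q_B(260 - 3q_B - (184 - 3q_B)/2) - 30q_B = (168 - (3/2)q_B)q_B - 30q_B.
Maximising: ∂π_B/∂q_B = 138 - 3q_B = 0, giving q_B = 46.
Then q_F = (184 - 3·46)/6 = 23/3.

46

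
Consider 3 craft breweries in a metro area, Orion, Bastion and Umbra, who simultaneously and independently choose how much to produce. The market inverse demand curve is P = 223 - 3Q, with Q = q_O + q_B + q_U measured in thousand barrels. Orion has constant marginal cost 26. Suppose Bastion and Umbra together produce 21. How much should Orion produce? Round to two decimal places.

22.33

With rivals' combined output fixed at 21, Orion's profit is π_O = (223 - 3·21 - 3q_O)q_O - (26q_O) = (160 - 3q_O)q_O - (26q_O).
∂π_O/∂q_O = 134 - 6q_O = 0, so q_O = 67/3.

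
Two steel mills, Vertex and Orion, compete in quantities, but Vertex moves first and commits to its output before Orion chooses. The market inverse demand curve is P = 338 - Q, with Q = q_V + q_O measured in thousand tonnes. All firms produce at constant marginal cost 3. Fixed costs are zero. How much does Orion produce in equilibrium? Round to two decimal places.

83.75

The follower Orion best-responds to any q_V: π_O = (338 - Q)q_O - 3q_O.
Setting the follower's marginal profit to zero, 335 - q_V - 2q_O = 0, i.e. q_O = (335 - q_V)/2.
The leader anticipates this reaction. Substituting into P = 338 - Q gives P = 341/2 - (1/2)q_V, so π_V = (341/2 - (1/2)q_V)q_V - 3q_V.
The leader's first-order condition 335/2 - q_V = 0 yields q_V = 335/2.
Then q_O = (335 - 335/2)/2 = 335/4.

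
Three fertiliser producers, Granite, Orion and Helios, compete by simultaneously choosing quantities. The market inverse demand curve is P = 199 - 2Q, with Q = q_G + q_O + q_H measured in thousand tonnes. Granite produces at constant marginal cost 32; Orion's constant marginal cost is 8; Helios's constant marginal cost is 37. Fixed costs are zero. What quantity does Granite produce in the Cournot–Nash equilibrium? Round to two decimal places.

18.50

Granite's profit: π_G = (199 - 2Q)q_G - (32q_G). Setting ∂π_G/∂q_G = 0: 167 - 4q_G - 2(q_O + q_H) = 0.
Orion's first-order condition: 191 - 4q_O - 2(q_G + q_H) = 0.
Helios's profit: π_H = (199 - 2Q)q_H - (37q_H). Setting ∂π_H/∂q_H = 0: 162 - 4q_H - 2(q_G + q_O) = 0.
Adding the 3 first-order conditions: 520 − 8Q = 0, so Q = 65.
Back-substituting: q_G = (167 − 130)/2 = 37/2, q_O = (191 − 130)/2 = 61/2, q_H = (162 − 130)/2 = 16.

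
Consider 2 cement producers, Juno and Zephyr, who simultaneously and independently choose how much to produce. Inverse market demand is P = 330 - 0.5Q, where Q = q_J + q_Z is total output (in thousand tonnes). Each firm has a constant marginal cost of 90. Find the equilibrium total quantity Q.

A representative firm's profit is π_i = q_i(330 - 0.5Q) - 90q_i.
First-order condition (treating rivals' output as given): 240 - q_i - (1/2)q_j = 0.
By symmetry each firm produces the same amount; substituting q_j = q_i yields q_i = 240/(3/2) = 160.
Total output Q = 160 + 160 = 320.

320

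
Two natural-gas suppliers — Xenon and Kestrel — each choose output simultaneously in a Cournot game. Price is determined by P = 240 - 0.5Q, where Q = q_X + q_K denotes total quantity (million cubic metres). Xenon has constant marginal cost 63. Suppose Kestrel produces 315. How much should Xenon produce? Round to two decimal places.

With the rival's output fixed at 315, Xenon's profit is π_X = (240 - (1/2)·315 - (1/2)q_X)q_X - (63q_X) = (165/2 - (1/2)q_X)q_X - (63q_X).
∂π_X/∂q_X = 39/2 - q_X = 0, so q_X = 39/2.

19.50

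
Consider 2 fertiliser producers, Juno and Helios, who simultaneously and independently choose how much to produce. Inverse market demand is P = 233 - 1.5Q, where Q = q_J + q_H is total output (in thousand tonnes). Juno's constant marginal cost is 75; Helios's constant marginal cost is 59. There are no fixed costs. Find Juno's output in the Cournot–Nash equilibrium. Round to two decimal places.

Juno's profit: π_J = (233 - 1.5Q)q_J - (75q_J). Setting ∂π_J/∂q_J = 0: 158 - 3q_J - (3/2)(q_H) = 0.
Helios's profit: π_H = (233 - 1.5Q)q_H - (59q_H). Setting ∂π_H/∂q_H = 0: 174 - 3q_H - (3/2)(q_J) = 0.
Best responses: q_J = (158 - (3/2)q_H)/3, q_H = (174 - (3/2)q_J)/3.
Solving the pair: q_J = 284/9, q_H = 380/9.

31.56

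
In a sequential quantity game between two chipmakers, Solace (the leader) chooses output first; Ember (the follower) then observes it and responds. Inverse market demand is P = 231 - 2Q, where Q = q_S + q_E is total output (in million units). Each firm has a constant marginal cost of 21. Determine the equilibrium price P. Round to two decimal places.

73.50

Solve by backward induction. Given q_S, the follower Ember maximises π_E = (231 - 2q_S - 2q_E)q_E - 21q_E.
∂π_E/∂q_E = 210 - 2q_S - 4q_E = 0 gives the reaction function q_E = (210 - 2q_S)/4.
Solace substitutes q_E(q_S) into its own profit: π_S = q_S(231 - 2q_S - (210 - 2q_S)/2) - 21q_S = (126 - q_S)q_S - 21q_S.
The leader's first-order condition 105 - 2q_S = 0 yields q_S = 105/2.
Then q_E = (210 - 2·(105/2))/4 = 105/4.
Total output Q = 315/4, so price P = 231 - 2·(315/4) = 147/2.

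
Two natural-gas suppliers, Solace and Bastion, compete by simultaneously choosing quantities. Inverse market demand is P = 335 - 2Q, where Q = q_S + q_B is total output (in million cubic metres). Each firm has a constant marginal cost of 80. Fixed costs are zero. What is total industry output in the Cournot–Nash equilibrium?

85

Each firm earns π_i = (335 - 2Q)q_i - 80q_i.
First-order condition (treating rivals' output as given): 255 - 4q_i - 2q_j = 0.
With identical firms every q_j equals q_i, so q_j = q_i and 255 = 6q_i, giving q_i = 85/2.
Total output Q = 85/2 + 85/2 = 85.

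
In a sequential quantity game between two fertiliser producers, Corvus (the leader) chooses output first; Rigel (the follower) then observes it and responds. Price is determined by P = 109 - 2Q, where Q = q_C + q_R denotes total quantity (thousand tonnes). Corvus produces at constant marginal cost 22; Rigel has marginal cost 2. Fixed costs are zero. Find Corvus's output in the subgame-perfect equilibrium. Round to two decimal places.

16.75

The follower Rigel best-responds to any q_C: π_R = (109 - 2Q)q_R - 2q_R.
Follower FOC: 107 - 2q_C - 4q_R = 0, so q_R(q_C) = (107 - 2q_C)/4.
The leader anticipates this reaction. Substituting into P = 109 - 2Q gives P = 111/2 - q_C, so π_C = (111/2 - q_C)q_C - 22q_C.
Maximising: ∂π_C/∂q_C = 67/2 - 2q_C = 0, giving q_C = 67/4.
Then q_R = (107 - 2·(67/4))/4 = 147/8.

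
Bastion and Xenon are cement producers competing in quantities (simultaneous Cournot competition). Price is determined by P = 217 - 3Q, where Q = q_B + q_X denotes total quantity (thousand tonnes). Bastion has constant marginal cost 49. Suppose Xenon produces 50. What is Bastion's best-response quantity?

3

With the rival's output fixed at 50, Bastion's profit is π_B = (217 - 3·50 - 3q_B)q_B - (49q_B) = (67 - 3q_B)q_B - (49q_B).
∂π_B/∂q_B = 18 - 6q_B = 0, so q_B = 3.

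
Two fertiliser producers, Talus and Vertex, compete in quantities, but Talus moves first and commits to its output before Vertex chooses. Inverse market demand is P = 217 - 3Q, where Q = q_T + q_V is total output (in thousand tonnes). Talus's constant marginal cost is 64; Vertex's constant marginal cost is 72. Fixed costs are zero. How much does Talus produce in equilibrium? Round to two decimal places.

26.83

The follower Vertex best-responds to any q_T: π_V = (217 - 3Q)q_V - 72q_V.
∂π_V/∂q_V = 145 - 3q_T - 6q_V = 0 gives the reaction function q_V = (145 - 3q_T)/6.
The leader anticipates this reaction. Substituting into P = 217 - 3Q gives P = 289/2 - (3/2)q_T, so π_T = (289/2 - (3/2)q_T)q_T - 64q_T.
Leader FOC: 161/2 - 3q_T = 0, so q_T = 161/6.
Then q_V = (145 - 3·(161/6))/6 = 43/4.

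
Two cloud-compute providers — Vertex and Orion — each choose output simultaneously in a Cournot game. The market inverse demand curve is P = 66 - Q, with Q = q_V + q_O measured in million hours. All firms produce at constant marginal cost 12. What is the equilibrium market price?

30

Each firm earns π_i = (66 - Q)q_i - 12q_i.
First-order condition (treating rivals' output as given): 54 - 2q_i - q_j = 0.
By symmetry each firm produces the same amount; substituting q_j = q_i yields q_i = 54/3 = 18.
Total output Q = 36, so price P = 66 - 36 = 30.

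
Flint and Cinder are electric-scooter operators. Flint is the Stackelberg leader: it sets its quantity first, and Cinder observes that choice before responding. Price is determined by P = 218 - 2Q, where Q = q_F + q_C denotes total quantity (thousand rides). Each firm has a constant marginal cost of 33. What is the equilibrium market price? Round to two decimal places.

The follower Cinder best-responds to any q_F: π_C = (218 - 2Q)q_C - 33q_C.
Follower FOC: 185 - 2q_F - 4q_C = 0, so q_C(q_F) = (185 - 2q_F)/4.
Flint substitutes q_C(q_F) into its own profit: π_F = q_F(218 - 2q_F - (185 - 2q_F)/2) - 33q_F = (251/2 - q_F)q_F - 33q_F.
Leader FOC: 185/2 - 2q_F = 0, so q_F = 185/4.
Then q_C = (185 - 2·(185/4))/4 = 185/8.
Total output Q = 555/8, so price P = 218 - 2·(555/8) = 317/4.

79.25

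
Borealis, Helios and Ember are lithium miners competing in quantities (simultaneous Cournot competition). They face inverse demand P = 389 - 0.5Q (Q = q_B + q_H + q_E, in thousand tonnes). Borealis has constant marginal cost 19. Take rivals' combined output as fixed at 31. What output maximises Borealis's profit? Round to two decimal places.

354.50

With rivals' combined output fixed at 31, Borealis's profit is π_B = (389 - (1/2)·31 - (1/2)q_B)q_B - (19q_B) = (747/2 - (1/2)q_B)q_B - (19q_B).
∂π_B/∂q_B = 709/2 - q_B = 0, so q_B = 709/2.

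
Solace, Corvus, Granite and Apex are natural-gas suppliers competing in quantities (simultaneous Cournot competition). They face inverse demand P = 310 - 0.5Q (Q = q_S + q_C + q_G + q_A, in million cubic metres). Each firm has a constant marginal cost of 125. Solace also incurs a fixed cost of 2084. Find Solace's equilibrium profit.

654

Each firm earns π_i = (310 - 0.5Q)q_i - 125q_i.
Setting ∂π_i/∂q_i = 0 with rivals' quantities fixed: 185 - q_i - (1/2)·Σ_{j≠i} q_j = 0.
By symmetry each firm produces the same amount; substituting Σ_{j≠i} q_j = 3q_i yields q_i = 185/(5/2) = 74.
Price P = 310 - (1/2)·296 = 162.
Solace's profit: (162 - 125)·74 - 2084 = 654.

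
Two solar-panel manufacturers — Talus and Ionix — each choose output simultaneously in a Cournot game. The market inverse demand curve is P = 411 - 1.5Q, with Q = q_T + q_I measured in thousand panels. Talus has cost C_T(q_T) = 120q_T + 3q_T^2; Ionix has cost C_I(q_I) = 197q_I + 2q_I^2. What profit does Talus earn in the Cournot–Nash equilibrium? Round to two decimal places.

Talus's profit: π_T = (411 - 1.5Q)q_T - (120q_T + 3q_T²). Setting ∂π_T/∂q_T = 0: 291 - 9q_T - (3/2)(q_I) = 0.
Ionix's first-order condition: 214 - 7q_I - (3/2)(q_T) = 0.
Best responses: q_T = (291 - (3/2)q_I)/9, q_I = (214 - (3/2)q_T)/7.
Substituting one into the other gives q_T = 28.2469 and q_I = 662/27.
Price P = 411 - (3/2)·52.7654 = 331.8519.
Talus's profit: 331.8519·28.2469 - 120·28.2469 - 3·28.2469² = 3590.4966.

3590.50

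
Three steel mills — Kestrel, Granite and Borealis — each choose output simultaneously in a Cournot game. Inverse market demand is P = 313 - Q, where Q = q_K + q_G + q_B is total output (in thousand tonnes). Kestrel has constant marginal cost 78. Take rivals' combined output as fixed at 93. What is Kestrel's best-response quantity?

With rivals' combined output fixed at 93, Kestrel's profit is π_K = (313 - 93 - q_K)q_K - (78q_K) = (220 - q_K)q_K - (78q_K).
∂π_K/∂q_K = 142 - 2q_K = 0, so q_K = 71.

71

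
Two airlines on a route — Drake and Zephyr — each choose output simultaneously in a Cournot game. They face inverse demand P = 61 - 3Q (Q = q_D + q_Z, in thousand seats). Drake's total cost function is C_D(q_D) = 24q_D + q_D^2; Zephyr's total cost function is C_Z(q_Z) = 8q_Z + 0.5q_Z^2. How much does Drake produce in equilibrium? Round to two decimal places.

Drake's profit: π_D = (61 - 3Q)q_D - (24q_D + q_D²). Setting ∂π_D/∂q_D = 0: 37 - 8q_D - 3(q_Z) = 0.
Zephyr's profit: π_Z = (61 - 3Q)q_Z - (8q_Z + (1/2)q_Z²). Setting ∂π_Z/∂q_Z = 0: 53 - 7q_Z - 3(q_D) = 0.
So q_D = (37 - 3q_Z)/8 and q_Z = (53 - 3q_D)/7.
Solving the pair: q_D = 100/47, q_Z = 313/47.

2.13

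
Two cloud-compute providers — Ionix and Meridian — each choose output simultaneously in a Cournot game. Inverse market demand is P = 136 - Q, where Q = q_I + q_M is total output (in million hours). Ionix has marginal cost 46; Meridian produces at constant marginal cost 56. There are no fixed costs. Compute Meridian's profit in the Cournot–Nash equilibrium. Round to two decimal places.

544.44

Ionix's profit: π_I = (136 - Q)q_I - (46q_I). Setting ∂π_I/∂q_I = 0: 90 - 2q_I - (q_M) = 0.
Meridian's first-order condition: 80 - 2q_M - (q_I) = 0.
Rearranging gives the reaction functions q_I = (90 - q_M)/2 and q_M = (80 - q_I)/2.
Solving the pair: q_I = 100/3, q_M = 70/3.
Price P = 136 - 170/3 = 238/3.
Meridian's profit: (238/3 - 56)·(70/3) = 544.4444.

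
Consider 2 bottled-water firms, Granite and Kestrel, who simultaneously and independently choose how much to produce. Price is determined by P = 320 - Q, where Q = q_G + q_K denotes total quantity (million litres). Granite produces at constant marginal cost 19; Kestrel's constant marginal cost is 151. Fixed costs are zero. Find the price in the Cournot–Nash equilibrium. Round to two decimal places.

163.33

Granite's profit: π_G = (320 - Q)q_G - (19q_G). Setting ∂π_G/∂q_G = 0: 301 - 2q_G - (q_K) = 0.
Kestrel's first-order condition: 169 - 2q_K - (q_G) = 0.
So q_G = (301 - q_K)/2 and q_K = (169 - q_G)/2.
Solving the pair: q_G = 433/3, q_K = 37/3.
Total output Q = 470/3, so price P = 320 - 470/3 = 490/3.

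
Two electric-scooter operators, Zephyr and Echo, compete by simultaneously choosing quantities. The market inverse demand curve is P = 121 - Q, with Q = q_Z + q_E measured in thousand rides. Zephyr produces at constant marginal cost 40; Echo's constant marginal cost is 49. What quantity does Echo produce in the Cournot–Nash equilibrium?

Zephyr's profit: π_Z = (121 - Q)q_Z - (40q_Z). Setting ∂π_Z/∂q_Z = 0: 81 - 2q_Z - (q_E) = 0.
Echo's profit: π_E = (121 - Q)q_E - (49q_E). Setting ∂π_E/∂q_E = 0: 72 - 2q_E - (q_Z) = 0.
So q_Z = (81 - q_E)/2 and q_E = (72 - q_Z)/2.
Substituting one into the other gives q_Z = 30 and q_E = 21.

21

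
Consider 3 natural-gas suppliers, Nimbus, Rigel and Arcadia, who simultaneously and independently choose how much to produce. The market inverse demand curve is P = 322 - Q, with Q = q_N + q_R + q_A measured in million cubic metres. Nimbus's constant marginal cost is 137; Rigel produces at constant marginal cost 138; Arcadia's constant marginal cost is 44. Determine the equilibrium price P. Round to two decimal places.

160.25

Nimbus's profit: π_N = (322 - Q)q_N - (137q_N). Setting ∂π_N/∂q_N = 0: 185 - 2q_N - (q_R + q_A) = 0.
Rigel's first-order condition: 184 - 2q_R - (q_N + q_A) = 0.
Arcadia's first-order condition: 278 - 2q_A - (q_N + q_R) = 0.
Adding the 3 conditions: 647 − 2Q − 2Q = 0, i.e. Q = 647/4.
Back-substituting: q_N = (185 − 647/4) = 93/4, q_R = (184 − 647/4) = 89/4, q_A = (278 − 647/4) = 465/4.
Total output Q = 647/4, so price P = 322 - 647/4 = 641/4.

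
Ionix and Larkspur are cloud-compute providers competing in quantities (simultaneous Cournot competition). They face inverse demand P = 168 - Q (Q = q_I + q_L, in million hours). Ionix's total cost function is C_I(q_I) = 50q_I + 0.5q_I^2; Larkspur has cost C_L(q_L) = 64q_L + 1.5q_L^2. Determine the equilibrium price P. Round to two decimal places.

119.43

Ionix's profit: π_I = (168 - Q)q_I - (50q_I + (1/2)q_I²). Setting ∂π_I/∂q_I = 0: 118 - 3q_I - (q_L) = 0.
Larkspur's profit: π_L = (168 - Q)q_L - (64q_L + (3/2)q_L²). Setting ∂π_L/∂q_L = 0: 104 - 5q_L - (q_I) = 0.
Best responses: q_I = (118 - q_L)/3, q_L = (104 - q_I)/5.
Substituting one into the other gives q_I = 243/7 and q_L = 97/7.
Total output Q = 340/7, so price P = 168 - 340/7 = 836/7.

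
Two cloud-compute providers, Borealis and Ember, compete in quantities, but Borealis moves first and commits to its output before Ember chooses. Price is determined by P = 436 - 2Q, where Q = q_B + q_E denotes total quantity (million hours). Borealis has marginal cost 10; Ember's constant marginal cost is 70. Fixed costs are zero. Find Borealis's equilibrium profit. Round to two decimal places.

14762.25

Solve by backward induction. Given q_B, the follower Ember maximises π_E = (436 - 2q_B - 2q_E)q_E - 70q_E.
Setting the follower's marginal profit to zero, 366 - 2q_B - 4q_E = 0, i.e. q_E = (366 - 2q_B)/4.
The leader anticipates this reaction. Substituting into P = 436 - 2Q gives P = 253 - q_B, so π_B = (253 - q_B)q_B - 10q_B.
Leader FOC: 243 - 2q_B = 0, so q_B = 243/2.
Then q_E = (366 - 2·(243/2))/4 = 123/4.
Price P = 436 - 2·(609/4) = 263/2.
Borealis's profit: (263/2 - 10)·(243/2) = 14762.2500.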